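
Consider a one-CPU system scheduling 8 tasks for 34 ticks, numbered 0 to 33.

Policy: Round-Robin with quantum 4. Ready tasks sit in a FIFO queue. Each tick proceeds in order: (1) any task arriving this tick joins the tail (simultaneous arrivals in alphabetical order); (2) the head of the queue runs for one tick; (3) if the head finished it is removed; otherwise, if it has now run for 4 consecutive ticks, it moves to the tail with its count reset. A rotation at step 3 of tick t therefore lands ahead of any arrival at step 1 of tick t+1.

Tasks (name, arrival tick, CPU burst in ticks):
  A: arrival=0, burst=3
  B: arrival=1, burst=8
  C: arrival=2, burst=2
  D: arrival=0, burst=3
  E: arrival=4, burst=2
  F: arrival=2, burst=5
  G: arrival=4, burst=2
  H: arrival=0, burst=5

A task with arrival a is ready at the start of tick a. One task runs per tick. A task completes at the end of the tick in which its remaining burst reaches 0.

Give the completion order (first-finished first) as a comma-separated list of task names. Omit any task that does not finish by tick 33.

t=0: queue=[A,D,H] q_used=0 → run A
t=1: queue=[A,D,H,B] q_used=1 → run A
t=2: queue=[A,D,H,B,C,F] q_used=2 → run A
t=3: queue=[D,H,B,C,F] q_used=0 → run D
t=4: queue=[D,H,B,C,F,E,G] q_used=1 → run D
t=5: queue=[D,H,B,C,F,E,G] q_used=2 → run D
t=6: queue=[H,B,C,F,E,G] q_used=0 → run H
t=7: queue=[H,B,C,F,E,G] q_used=1 → run H
t=8: queue=[H,B,C,F,E,G] q_used=2 → run H
t=9: queue=[H,B,C,F,E,G] q_used=3 → run H
t=10: queue=[B,C,F,E,G,H] q_used=0 → run B
t=11: queue=[B,C,F,E,G,H] q_used=1 → run B
t=12: queue=[B,C,F,E,G,H] q_used=2 → run B
t=13: queue=[B,C,F,E,G,H] q_used=3 → run B
t=14: queue=[C,F,E,G,H,B] q_used=0 → run C
t=15: queue=[C,F,E,G,H,B] q_used=1 → run C
t=16: queue=[F,E,G,H,B] q_used=0 → run F
t=17: queue=[F,E,G,H,B] q_used=1 → run F
t=18: queue=[F,E,G,H,B] q_used=2 → run F
t=19: queue=[F,E,G,H,B] q_used=3 → run F
t=20: queue=[E,G,H,B,F] q_used=0 → run E
t=21: queue=[E,G,H,B,F] q_used=1 → run E
t=22: queue=[G,H,B,F] q_used=0 → run G
t=23: queue=[G,H,B,F] q_used=1 → run G
t=24: queue=[H,B,F] q_used=0 → run H
t=25: queue=[B,F] q_used=0 → run B
t=26: queue=[B,F] q_used=1 → run B
t=27: queue=[B,F] q_used=2 → run B
t=28: queue=[B,F] q_used=3 → run B
t=29: queue=[F] q_used=0 → run F
t=30: (idle)
t=31: (idle)
t=32: (idle)
t=33: (idle)

completion order = A, D, C, E, G, H, B, F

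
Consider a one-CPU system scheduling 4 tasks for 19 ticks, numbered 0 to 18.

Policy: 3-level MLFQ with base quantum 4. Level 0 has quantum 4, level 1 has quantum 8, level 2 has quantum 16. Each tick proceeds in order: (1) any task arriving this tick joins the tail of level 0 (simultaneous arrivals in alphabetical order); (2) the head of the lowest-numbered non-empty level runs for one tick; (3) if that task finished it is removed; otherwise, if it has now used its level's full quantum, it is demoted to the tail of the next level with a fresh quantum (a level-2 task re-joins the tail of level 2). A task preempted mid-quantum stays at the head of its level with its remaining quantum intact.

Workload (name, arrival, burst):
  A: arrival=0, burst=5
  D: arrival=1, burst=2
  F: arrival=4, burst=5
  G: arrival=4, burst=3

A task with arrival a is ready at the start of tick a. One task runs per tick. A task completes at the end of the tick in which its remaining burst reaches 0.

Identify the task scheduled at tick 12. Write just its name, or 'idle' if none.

running at tick 12 = G

t=0: L0/L1/L2 = A/-/- → run A
t=1: L0/L1/L2 = AD/-/- → run A
t=2: L0/L1/L2 = AD/-/- → run A
t=3: L0/L1/L2 = AD/-/- → run A
t=4: L0/L1/L2 = DFG/A/- → run D
t=5: L0/L1/L2 = DFG/A/- → run D
t=6: L0/L1/L2 = FG/A/- → run F
t=7: L0/L1/L2 = FG/A/- → run F
t=8: L0/L1/L2 = FG/A/- → run F
t=9: L0/L1/L2 = FG/A/- → run F
t=10: L0/L1/L2 = G/AF/- → run G
t=11: L0/L1/L2 = G/AF/- → run G
t=12: L0/L1/L2 = G/AF/- → run G
t=13: L0/L1/L2 = -/AF/- → run A
t=14: L0/L1/L2 = -/F/- → run F
t=15: (idle)
t=16: (idle)
t=17: (idle)
t=18: (idle)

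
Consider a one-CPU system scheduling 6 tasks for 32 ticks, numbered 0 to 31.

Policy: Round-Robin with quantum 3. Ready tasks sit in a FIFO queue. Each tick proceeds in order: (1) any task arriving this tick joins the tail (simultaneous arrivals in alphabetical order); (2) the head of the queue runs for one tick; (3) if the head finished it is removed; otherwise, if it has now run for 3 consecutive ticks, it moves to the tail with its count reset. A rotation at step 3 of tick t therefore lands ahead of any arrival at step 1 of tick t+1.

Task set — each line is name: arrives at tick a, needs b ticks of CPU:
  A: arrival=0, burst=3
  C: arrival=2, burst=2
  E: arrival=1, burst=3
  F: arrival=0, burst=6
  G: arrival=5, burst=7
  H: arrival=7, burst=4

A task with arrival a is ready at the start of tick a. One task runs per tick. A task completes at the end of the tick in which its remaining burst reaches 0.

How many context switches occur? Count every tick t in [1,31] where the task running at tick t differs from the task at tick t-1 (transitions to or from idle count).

context switches = 10

t=0: queue=[A,F] q_used=0 → run A
t=1: queue=[A,F,E] q_used=1 → run A
t=2: queue=[A,F,E,C] q_used=2 → run A
t=3: queue=[F,E,C] q_used=0 → run F
t=4: queue=[F,E,C] q_used=1 → run F
t=5: queue=[F,E,C,G] q_used=2 → run F
t=6: queue=[E,C,G,F] q_used=0 → run E
t=7: queue=[E,C,G,F,H] q_used=1 → run E
t=8: queue=[E,C,G,F,H] q_used=2 → run E
t=9: queue=[C,G,F,H] q_used=0 → run C
t=10: queue=[C,G,F,H] q_used=1 → run C
t=11: queue=[G,F,H] q_used=0 → run G
t=12: queue=[G,F,H] q_used=1 → run G
t=13: queue=[G,F,H] q_used=2 → run G
t=14: queue=[F,H,G] q_used=0 → run F
t=15: queue=[F,H,G] q_used=1 → run F
t=16: queue=[F,H,G] q_used=2 → run F
t=17: queue=[H,G] q_used=0 → run H
t=18: queue=[H,G] q_used=1 → run H
t=19: queue=[H,G] q_used=2 → run H
t=20: queue=[G,H] q_used=0 → run G
t=21: queue=[G,H] q_used=1 → run G
t=22: queue=[G,H] q_used=2 → run G
t=23: queue=[H,G] q_used=0 → run H
t=24: queue=[G] q_used=0 → run G
t=25: (idle)
t=26: (idle)
t=27: (idle)
t=28: (idle)
t=29: (idle)
t=30: (idle)
t=31: (idle)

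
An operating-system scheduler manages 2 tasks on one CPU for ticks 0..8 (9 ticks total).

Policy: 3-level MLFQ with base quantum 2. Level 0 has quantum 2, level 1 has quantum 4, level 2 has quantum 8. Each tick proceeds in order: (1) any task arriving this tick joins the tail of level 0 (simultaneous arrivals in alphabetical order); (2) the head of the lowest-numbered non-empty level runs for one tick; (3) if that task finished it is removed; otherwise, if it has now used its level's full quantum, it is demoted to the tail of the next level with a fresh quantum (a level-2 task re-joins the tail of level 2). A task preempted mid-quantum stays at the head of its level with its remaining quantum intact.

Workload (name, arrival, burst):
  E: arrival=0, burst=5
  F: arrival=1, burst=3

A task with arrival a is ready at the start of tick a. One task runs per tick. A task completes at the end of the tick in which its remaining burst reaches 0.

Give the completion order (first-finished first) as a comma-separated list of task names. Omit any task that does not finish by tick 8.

completion order = E, F

t=0: L0/L1/L2 = E/-/- → run E
t=1: L0/L1/L2 = EF/-/- → run E
t=2: L0/L1/L2 = F/E/- → run F
t=3: L0/L1/L2 = F/E/- → run F
t=4: L0/L1/L2 = -/EF/- → run E
t=5: L0/L1/L2 = -/EF/- → run E
t=6: L0/L1/L2 = -/EF/- → run E
t=7: L0/L1/L2 = -/F/- → run F
t=8: (idle)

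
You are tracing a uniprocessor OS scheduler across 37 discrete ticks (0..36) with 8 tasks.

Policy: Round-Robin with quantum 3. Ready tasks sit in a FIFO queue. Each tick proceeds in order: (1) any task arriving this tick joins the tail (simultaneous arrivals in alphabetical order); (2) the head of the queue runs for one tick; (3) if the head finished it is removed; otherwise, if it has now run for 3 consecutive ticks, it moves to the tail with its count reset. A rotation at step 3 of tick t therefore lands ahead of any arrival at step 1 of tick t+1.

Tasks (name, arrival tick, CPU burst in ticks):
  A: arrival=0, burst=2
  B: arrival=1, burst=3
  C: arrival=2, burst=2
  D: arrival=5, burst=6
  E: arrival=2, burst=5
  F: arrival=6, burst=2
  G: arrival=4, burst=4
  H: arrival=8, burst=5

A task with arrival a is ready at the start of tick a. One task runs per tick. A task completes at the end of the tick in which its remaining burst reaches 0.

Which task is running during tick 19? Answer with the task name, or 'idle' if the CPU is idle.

t=0: queue=[A] q_used=0 → run A
t=1: queue=[A,B] q_used=1 → run A
t=2: queue=[B,C,E] q_used=0 → run B
t=3: queue=[B,C,E] q_used=1 → run B
t=4: queue=[B,C,E,G] q_used=2 → run B
t=5: queue=[C,E,G,D] q_used=0 → run C
t=6: queue=[C,E,G,D,F] q_used=1 → run C
t=7: queue=[E,G,D,F] q_used=0 → run E
t=8: queue=[E,G,D,F,H] q_used=1 → run E
t=9: queue=[E,G,D,F,H] q_used=2 → run E
t=10: queue=[G,D,F,H,E] q_used=0 → run G
t=11: queue=[G,D,F,H,E] q_used=1 → run G
t=12: queue=[G,D,F,H,E] q_used=2 → run G
t=13: queue=[D,F,H,E,G] q_used=0 → run D
t=14: queue=[D,F,H,E,G] q_used=1 → run D
t=15: queue=[D,F,H,E,G] q_used=2 → run D
t=16: queue=[F,H,E,G,D] q_used=0 → run F
t=17: queue=[F,H,E,G,D] q_used=1 → run F
t=18: queue=[H,E,G,D] q_used=0 → run H
t=19: queue=[H,E,G,D] q_used=1 → run H
t=20: queue=[H,E,G,D] q_used=2 → run H
t=21: queue=[E,G,D,H] q_used=0 → run E
t=22: queue=[E,G,D,H] q_used=1 → run E
t=23: queue=[G,D,H] q_used=0 → run G
t=24: queue=[D,H] q_used=0 → run D
t=25: queue=[D,H] q_used=1 → run D
t=26: queue=[D,H] q_used=2 → run D
t=27: queue=[H] q_used=0 → run H
t=28: queue=[H] q_used=1 → run H
t=29: (idle)
t=30: (idle)
t=31: (idle)
t=32: (idle)
t=33: (idle)
t=34: (idle)
t=35: (idle)
t=36: (idle)

running at tick 19 = H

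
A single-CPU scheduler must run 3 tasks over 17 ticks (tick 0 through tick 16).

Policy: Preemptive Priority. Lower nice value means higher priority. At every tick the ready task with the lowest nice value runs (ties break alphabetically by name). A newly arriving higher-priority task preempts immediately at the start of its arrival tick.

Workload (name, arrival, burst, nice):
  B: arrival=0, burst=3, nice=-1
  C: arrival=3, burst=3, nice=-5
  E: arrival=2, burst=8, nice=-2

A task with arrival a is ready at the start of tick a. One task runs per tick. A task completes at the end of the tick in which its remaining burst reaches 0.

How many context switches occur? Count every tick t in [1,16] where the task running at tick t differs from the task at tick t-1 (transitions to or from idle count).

t=0: ready={B} → run B
t=1: ready={B} → run B
t=2: ready={B,E} → run E
t=3: ready={B,C,E} → run C
t=4: ready={B,C,E} → run C
t=5: ready={B,C,E} → run C
t=6: ready={B,E} → run E
t=7: ready={B,E} → run E
t=8: ready={B,E} → run E
t=9: ready={B,E} → run E
t=10: ready={B,E} → run E
t=11: ready={B,E} → run E
t=12: ready={B,E} → run E
t=13: ready={B} → run B
t=14: (idle)
t=15: (idle)
t=16: (idle)

context switches = 5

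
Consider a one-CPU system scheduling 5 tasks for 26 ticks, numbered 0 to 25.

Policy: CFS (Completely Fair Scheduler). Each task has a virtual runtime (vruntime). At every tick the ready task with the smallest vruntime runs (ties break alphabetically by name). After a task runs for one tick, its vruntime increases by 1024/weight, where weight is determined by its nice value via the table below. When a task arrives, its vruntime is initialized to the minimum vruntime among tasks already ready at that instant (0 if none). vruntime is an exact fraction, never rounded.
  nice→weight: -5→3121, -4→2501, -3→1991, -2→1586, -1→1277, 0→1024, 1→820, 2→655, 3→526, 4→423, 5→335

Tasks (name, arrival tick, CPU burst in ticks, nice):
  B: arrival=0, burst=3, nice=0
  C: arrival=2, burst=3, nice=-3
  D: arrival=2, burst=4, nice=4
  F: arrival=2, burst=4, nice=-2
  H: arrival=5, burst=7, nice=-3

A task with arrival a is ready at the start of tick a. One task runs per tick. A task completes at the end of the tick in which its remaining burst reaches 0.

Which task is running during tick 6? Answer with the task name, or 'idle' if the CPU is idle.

t=0: vr[B=0] → run B
t=1: vr[B=1] → run B
t=2: vr[B=2 C=2 D=2 F=2] → run B
t=3: vr[C=2 D=2 F=2] → run C
t=4: vr[C=5006/1991 D=2 F=2] → run D
t=5: vr[C=5006/1991 D=1870/423 F=2 H=2] → run F
t=6: vr[C=5006/1991 D=1870/423 F=2098/793 H=2] → run H
t=7: vr[C=5006/1991 D=1870/423 F=2098/793 H=5006/1991] → run C
t=8: vr[C=6030/1991 D=1870/423 F=2098/793 H=5006/1991] → run H
t=9: vr[C=6030/1991 D=1870/423 F=2098/793 H=6030/1991] → run F
t=10: vr[C=6030/1991 D=1870/423 F=2610/793 H=6030/1991] → run C
t=11: vr[D=1870/423 F=2610/793 H=6030/1991] → run H
t=12: vr[D=1870/423 F=2610/793 H=7054/1991] → run F
t=13: vr[D=1870/423 F=3122/793 H=7054/1991] → run H
t=14: vr[D=1870/423 F=3122/793 H=8078/1991] → run F
t=15: vr[D=1870/423 H=8078/1991] → run H
t=16: vr[D=1870/423 H=9102/1991] → run D
t=17: vr[D=2894/423 H=9102/1991] → run H
t=18: vr[D=2894/423 H=10126/1991] → run H
t=19: vr[D=2894/423] → run D
t=20: vr[D=1306/141] → run D
t=21: (idle)
t=22: (idle)
t=23: (idle)
t=24: (idle)
t=25: (idle)

running at tick 6 = H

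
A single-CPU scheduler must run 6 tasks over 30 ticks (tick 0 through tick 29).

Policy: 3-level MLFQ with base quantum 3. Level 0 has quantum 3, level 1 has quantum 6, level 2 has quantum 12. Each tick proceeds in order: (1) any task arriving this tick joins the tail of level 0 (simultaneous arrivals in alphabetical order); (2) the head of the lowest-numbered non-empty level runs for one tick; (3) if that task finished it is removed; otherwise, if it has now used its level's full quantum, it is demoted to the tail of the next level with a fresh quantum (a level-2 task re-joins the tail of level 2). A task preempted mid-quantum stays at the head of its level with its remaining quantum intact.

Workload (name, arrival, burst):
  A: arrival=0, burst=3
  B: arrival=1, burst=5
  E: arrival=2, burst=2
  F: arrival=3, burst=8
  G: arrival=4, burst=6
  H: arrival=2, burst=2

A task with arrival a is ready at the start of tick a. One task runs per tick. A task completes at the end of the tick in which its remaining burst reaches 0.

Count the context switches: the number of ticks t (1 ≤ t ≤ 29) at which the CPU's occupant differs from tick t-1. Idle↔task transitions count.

t=0: L0/L1/L2 = A/-/- → run A
t=1: L0/L1/L2 = AB/-/- → run A
t=2: L0/L1/L2 = ABEH/-/- → run A
t=3: L0/L1/L2 = BEHF/-/- → run B
t=4: L0/L1/L2 = BEHFG/-/- → run B
t=5: L0/L1/L2 = BEHFG/-/- → run B
t=6: L0/L1/L2 = EHFG/B/- → run E
t=7: L0/L1/L2 = EHFG/B/- → run E
t=8: L0/L1/L2 = HFG/B/- → run H
t=9: L0/L1/L2 = HFG/B/- → run H
t=10: L0/L1/L2 = FG/B/- → run F
t=11: L0/L1/L2 = FG/B/- → run F
t=12: L0/L1/L2 = FG/B/- → run F
t=13: L0/L1/L2 = G/BF/- → run G
t=14: L0/L1/L2 = G/BF/- → run G
t=15: L0/L1/L2 = G/BF/- → run G
t=16: L0/L1/L2 = -/BFG/- → run B
t=17: L0/L1/L2 = -/BFG/- → run B
t=18: L0/L1/L2 = -/FG/- → run F
t=19: L0/L1/L2 = -/FG/- → run F
t=20: L0/L1/L2 = -/FG/- → run F
t=21: L0/L1/L2 = -/FG/- → run F
t=22: L0/L1/L2 = -/FG/- → run F
t=23: L0/L1/L2 = -/G/- → run G
t=24: L0/L1/L2 = -/G/- → run G
t=25: L0/L1/L2 = -/G/- → run G
t=26: (idle)
t=27: (idle)
t=28: (idle)
t=29: (idle)

context switches = 9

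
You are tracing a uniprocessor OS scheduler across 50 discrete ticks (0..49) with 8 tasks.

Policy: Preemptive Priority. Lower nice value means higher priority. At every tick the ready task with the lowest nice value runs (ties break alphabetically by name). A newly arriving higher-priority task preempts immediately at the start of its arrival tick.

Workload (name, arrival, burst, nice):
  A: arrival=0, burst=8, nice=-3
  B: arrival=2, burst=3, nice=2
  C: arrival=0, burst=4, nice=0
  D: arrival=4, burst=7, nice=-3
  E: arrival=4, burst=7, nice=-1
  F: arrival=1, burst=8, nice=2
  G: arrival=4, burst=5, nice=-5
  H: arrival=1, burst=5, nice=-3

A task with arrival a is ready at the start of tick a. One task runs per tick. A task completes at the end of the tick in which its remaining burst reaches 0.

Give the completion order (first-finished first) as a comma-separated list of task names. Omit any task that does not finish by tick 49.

completion order = G, A, D, H, E, C, B, F

t=0: ready={A,C} → run A
t=1: ready={A,C,F,H} → run A
t=2: ready={A,B,C,F,H} → run A
t=3: ready={A,B,C,F,H} → run A
t=4: ready={A,B,C,D,E,F,G,H} → run G
t=5: ready={A,B,C,D,E,F,G,H} → run G
t=6: ready={A,B,C,D,E,F,G,H} → run G
t=7: ready={A,B,C,D,E,F,G,H} → run G
t=8: ready={A,B,C,D,E,F,G,H} → run G
t=9: ready={A,B,C,D,E,F,H} → run A
t=10: ready={A,B,C,D,E,F,H} → run A
t=11: ready={A,B,C,D,E,F,H} → run A
t=12: ready={A,B,C,D,E,F,H} → run A
t=13: ready={B,C,D,E,F,H} → run D
t=14: ready={B,C,D,E,F,H} → run D
t=15: ready={B,C,D,E,F,H} → run D
t=16: ready={B,C,D,E,F,H} → run D
t=17: ready={B,C,D,E,F,H} → run D
t=18: ready={B,C,D,E,F,H} → run D
t=19: ready={B,C,D,E,F,H} → run D
t=20: ready={B,C,E,F,H} → run H
t=21: ready={B,C,E,F,H} → run H
t=22: ready={B,C,E,F,H} → run H
t=23: ready={B,C,E,F,H} → run H
t=24: ready={B,C,E,F,H} → run H
t=25: ready={B,C,E,F} → run E
t=26: ready={B,C,E,F} → run E
t=27: ready={B,C,E,F} → run E
t=28: ready={B,C,E,F} → run E
t=29: ready={B,C,E,F} → run E
t=30: ready={B,C,E,F} → run E
t=31: ready={B,C,E,F} → run E
t=32: ready={B,C,F} → run C
t=33: ready={B,C,F} → run C
t=34: ready={B,C,F} → run C
t=35: ready={B,C,F} → run C
t=36: ready={B,F} → run B
t=37: ready={B,F} → run B
t=38: ready={B,F} → run B
t=39: ready={F} → run F
t=40: ready={F} → run F
t=41: ready={F} → run F
t=42: ready={F} → run F
t=43: ready={F} → run F
t=44: ready={F} → run F
t=45: ready={F} → run F
t=46: ready={F} → run F
t=47: (idle)
t=48: (idle)
t=49: (idle)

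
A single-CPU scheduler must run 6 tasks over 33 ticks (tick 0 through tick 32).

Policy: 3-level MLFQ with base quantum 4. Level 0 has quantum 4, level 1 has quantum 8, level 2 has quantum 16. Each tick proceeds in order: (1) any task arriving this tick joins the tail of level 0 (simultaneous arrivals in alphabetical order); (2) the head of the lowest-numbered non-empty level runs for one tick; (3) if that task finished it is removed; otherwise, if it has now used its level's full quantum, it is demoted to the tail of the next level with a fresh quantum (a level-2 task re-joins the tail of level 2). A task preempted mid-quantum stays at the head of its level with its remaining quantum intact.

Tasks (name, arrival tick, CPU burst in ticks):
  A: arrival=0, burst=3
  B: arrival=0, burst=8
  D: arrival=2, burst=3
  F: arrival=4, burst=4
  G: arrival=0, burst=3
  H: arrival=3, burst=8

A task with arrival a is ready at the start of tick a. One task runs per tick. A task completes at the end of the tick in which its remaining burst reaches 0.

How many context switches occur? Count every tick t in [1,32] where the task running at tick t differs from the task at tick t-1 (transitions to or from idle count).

t=0: L0/L1/L2 = ABG/-/- → run A
t=1: L0/L1/L2 = ABG/-/- → run A
t=2: L0/L1/L2 = ABGD/-/- → run A
t=3: L0/L1/L2 = BGDH/-/- → run B
t=4: L0/L1/L2 = BGDHF/-/- → run B
t=5: L0/L1/L2 = BGDHF/-/- → run B
t=6: L0/L1/L2 = BGDHF/-/- → run B
t=7: L0/L1/L2 = GDHF/B/- → run G
t=8: L0/L1/L2 = GDHF/B/- → run G
t=9: L0/L1/L2 = GDHF/B/- → run G
t=10: L0/L1/L2 = DHF/B/- → run D
t=11: L0/L1/L2 = DHF/B/- → run D
t=12: L0/L1/L2 = DHF/B/- → run D
t=13: L0/L1/L2 = HF/B/- → run H
t=14: L0/L1/L2 = HF/B/- → run H
t=15: L0/L1/L2 = HF/B/- → run H
t=16: L0/L1/L2 = HF/B/- → run H
t=17: L0/L1/L2 = F/BH/- → run F
t=18: L0/L1/L2 = F/BH/- → run F
t=19: L0/L1/L2 = F/BH/- → run F
t=20: L0/L1/L2 = F/BH/- → run F
t=21: L0/L1/L2 = -/BH/- → run B
t=22: L0/L1/L2 = -/BH/- → run B
t=23: L0/L1/L2 = -/BH/- → run B
t=24: L0/L1/L2 = -/BH/- → run B
t=25: L0/L1/L2 = -/H/- → run H
t=26: L0/L1/L2 = -/H/- → run H
t=27: L0/L1/L2 = -/H/- → run H
t=28: L0/L1/L2 = -/H/- → run H
t=29: (idle)
t=30: (idle)
t=31: (idle)
t=32: (idle)

context switches = 8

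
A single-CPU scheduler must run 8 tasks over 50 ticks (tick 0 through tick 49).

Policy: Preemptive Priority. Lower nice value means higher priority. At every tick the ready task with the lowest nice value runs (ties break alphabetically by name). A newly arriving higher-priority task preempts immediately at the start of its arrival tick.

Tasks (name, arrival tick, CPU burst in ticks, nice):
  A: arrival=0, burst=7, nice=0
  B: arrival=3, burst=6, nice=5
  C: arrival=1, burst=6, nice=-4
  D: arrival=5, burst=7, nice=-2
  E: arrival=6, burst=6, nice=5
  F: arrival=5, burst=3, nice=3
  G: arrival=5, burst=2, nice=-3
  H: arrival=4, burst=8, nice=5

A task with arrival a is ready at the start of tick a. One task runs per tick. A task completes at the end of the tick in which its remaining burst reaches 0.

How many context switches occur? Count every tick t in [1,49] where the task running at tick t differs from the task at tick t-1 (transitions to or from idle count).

context switches = 9

t=0: ready={A} → run A
t=1: ready={A,C} → run C
t=2: ready={A,C} → run C
t=3: ready={A,B,C} → run C
t=4: ready={A,B,C,H} → run C
t=5: ready={A,B,C,D,F,G,H} → run C
t=6: ready={A,B,C,D,E,F,G,H} → run C
t=7: ready={A,B,D,E,F,G,H} → run G
t=8: ready={A,B,D,E,F,G,H} → run G
t=9: ready={A,B,D,E,F,H} → run D
t=10: ready={A,B,D,E,F,H} → run D
t=11: ready={A,B,D,E,F,H} → run D
t=12: ready={A,B,D,E,F,H} → run D
t=13: ready={A,B,D,E,F,H} → run D
t=14: ready={A,B,D,E,F,H} → run D
t=15: ready={A,B,D,E,F,H} → run D
t=16: ready={A,B,E,F,H} → run A
t=17: ready={A,B,E,F,H} → run A
t=18: ready={A,B,E,F,H} → run A
t=19: ready={A,B,E,F,H} → run A
t=20: ready={A,B,E,F,H} → run A
t=21: ready={A,B,E,F,H} → run A
t=22: ready={B,E,F,H} → run F
t=23: ready={B,E,F,H} → run F
t=24: ready={B,E,F,H} → run F
t=25: ready={B,E,H} → run B
t=26: ready={B,E,H} → run B
t=27: ready={B,E,H} → run B
t=28: ready={B,E,H} → run B
t=29: ready={B,E,H} → run B
t=30: ready={B,E,H} → run B
t=31: ready={E,H} → run E
t=32: ready={E,H} → run E
t=33: ready={E,H} → run E
t=34: ready={E,H} → run E
t=35: ready={E,H} → run E
t=36: ready={E,H} → run E
t=37: ready={H} → run H
t=38: ready={H} → run H
t=39: ready={H} → run H
t=40: ready={H} → run H
t=41: ready={H} → run H
t=42: ready={H} → run H
t=43: ready={H} → run H
t=44: ready={H} → run H
t=45: (idle)
t=46: (idle)
t=47: (idle)
t=48: (idle)
t=49: (idle)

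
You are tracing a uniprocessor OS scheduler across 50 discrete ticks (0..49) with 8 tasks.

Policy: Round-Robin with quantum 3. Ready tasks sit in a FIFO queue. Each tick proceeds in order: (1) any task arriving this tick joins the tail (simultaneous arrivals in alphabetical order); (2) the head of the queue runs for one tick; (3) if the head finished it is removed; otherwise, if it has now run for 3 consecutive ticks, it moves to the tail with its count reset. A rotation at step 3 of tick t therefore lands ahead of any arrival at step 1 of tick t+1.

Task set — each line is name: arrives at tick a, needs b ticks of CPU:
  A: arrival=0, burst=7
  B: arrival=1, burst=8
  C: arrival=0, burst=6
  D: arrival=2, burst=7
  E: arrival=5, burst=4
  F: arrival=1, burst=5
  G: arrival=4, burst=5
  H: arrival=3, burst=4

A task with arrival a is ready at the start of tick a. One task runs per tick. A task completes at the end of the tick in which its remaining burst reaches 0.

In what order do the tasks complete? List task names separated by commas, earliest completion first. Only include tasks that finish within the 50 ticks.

t=0: queue=[A,C] q_used=0 → run A
t=1: queue=[A,C,B,F] q_used=1 → run A
t=2: queue=[A,C,B,F,D] q_used=2 → run A
t=3: queue=[C,B,F,D,A,H] q_used=0 → run C
t=4: queue=[C,B,F,D,A,H,G] q_used=1 → run C
t=5: queue=[C,B,F,D,A,H,G,E] q_used=2 → run C
t=6: queue=[B,F,D,A,H,G,E,C] q_used=0 → run B
t=7: queue=[B,F,D,A,H,G,E,C] q_used=1 → run B
t=8: queue=[B,F,D,A,H,G,E,C] q_used=2 → run B
t=9: queue=[F,D,A,H,G,E,C,B] q_used=0 → run F
t=10: queue=[F,D,A,H,G,E,C,B] q_used=1 → run F
t=11: queue=[F,D,A,H,G,E,C,B] q_used=2 → run F
t=12: queue=[D,A,H,G,E,C,B,F] q_used=0 → run D
t=13: queue=[D,A,H,G,E,C,B,F] q_used=1 → run D
t=14: queue=[D,A,H,G,E,C,B,F] q_used=2 → run D
t=15: queue=[A,H,G,E,C,B,F,D] q_used=0 → run A
t=16: queue=[A,H,G,E,C,B,F,D] q_used=1 → run A
t=17: queue=[A,H,G,E,C,B,F,D] q_used=2 → run A
t=18: queue=[H,G,E,C,B,F,D,A] q_used=0 → run H
t=19: queue=[H,G,E,C,B,F,D,A] q_used=1 → run H
t=20: queue=[H,G,E,C,B,F,D,A] q_used=2 → run H
t=21: queue=[G,E,C,B,F,D,A,H] q_used=0 → run G
t=22: queue=[G,E,C,B,F,D,A,H] q_used=1 → run G
t=23: queue=[G,E,C,B,F,D,A,H] q_used=2 → run G
t=24: queue=[E,C,B,F,D,A,H,G] q_used=0 → run E
t=25: queue=[E,C,B,F,D,A,H,G] q_used=1 → run E
t=26: queue=[E,C,B,F,D,A,H,G] q_used=2 → run E
t=27: queue=[C,B,F,D,A,H,G,E] q_used=0 → run C
t=28: queue=[C,B,F,D,A,H,G,E] q_used=1 → run C
t=29: queue=[C,B,F,D,A,H,G,E] q_used=2 → run C
t=30: queue=[B,F,D,A,H,G,E] q_used=0 → run B
t=31: queue=[B,F,D,A,H,G,E] q_used=1 → run B
t=32: queue=[B,F,D,A,H,G,E] q_used=2 → run B
t=33: queue=[F,D,A,H,G,E,B] q_used=0 → run F
t=34: queue=[F,D,A,H,G,E,B] q_used=1 → run F
t=35: queue=[D,A,H,G,E,B] q_used=0 → run D
t=36: queue=[D,A,H,G,E,B] q_used=1 → run D
t=37: queue=[D,A,H,G,E,B] q_used=2 → run D
t=38: queue=[A,H,G,E,B,D] q_used=0 → run A
t=39: queue=[H,G,E,B,D] q_used=0 → run H
t=40: queue=[G,E,B,D] q_used=0 → run G
t=41: queue=[G,E,B,D] q_used=1 → run G
t=42: queue=[E,B,D] q_used=0 → run E
t=43: queue=[B,D] q_used=0 → run B
t=44: queue=[B,D] q_used=1 → run B
t=45: queue=[D] q_used=0 → run D
t=46: (idle)
t=47: (idle)
t=48: (idle)
t=49: (idle)

completion order = C, F, A, H, G, E, B, D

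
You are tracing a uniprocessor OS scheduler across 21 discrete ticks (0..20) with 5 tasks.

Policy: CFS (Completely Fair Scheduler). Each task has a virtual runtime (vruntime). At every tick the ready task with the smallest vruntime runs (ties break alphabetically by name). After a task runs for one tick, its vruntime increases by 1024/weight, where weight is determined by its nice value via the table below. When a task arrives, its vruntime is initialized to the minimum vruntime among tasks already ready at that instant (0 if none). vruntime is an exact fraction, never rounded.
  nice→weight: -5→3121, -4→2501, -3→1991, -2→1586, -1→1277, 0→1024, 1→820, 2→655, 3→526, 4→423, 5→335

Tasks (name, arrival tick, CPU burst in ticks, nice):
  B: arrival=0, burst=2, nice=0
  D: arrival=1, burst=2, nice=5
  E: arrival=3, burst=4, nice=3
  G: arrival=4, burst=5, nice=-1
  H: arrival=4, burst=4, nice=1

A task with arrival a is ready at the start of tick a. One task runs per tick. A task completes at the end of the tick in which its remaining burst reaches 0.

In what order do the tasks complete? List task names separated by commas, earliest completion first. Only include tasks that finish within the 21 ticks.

t=0: vr[B=0] → run B
t=1: vr[B=1 D=1] → run B
t=2: vr[D=1] → run D
t=3: vr[D=1359/335 E=1359/335] → run D
t=4: vr[E=1359/335 G=1359/335 H=1359/335] → run E
t=5: vr[E=528937/88105 G=1359/335 H=1359/335] → run G
t=6: vr[E=528937/88105 G=2078483/427795 H=1359/335] → run H
t=7: vr[E=528937/88105 G=2078483/427795 H=72871/13735] → run G
t=8: vr[E=528937/88105 G=2421523/427795 H=72871/13735] → run H
t=9: vr[E=528937/88105 G=2421523/427795 H=90023/13735] → run G
t=10: vr[E=528937/88105 G=2764563/427795 H=90023/13735] → run E
t=11: vr[E=700457/88105 G=2764563/427795 H=90023/13735] → run G
t=12: vr[E=700457/88105 G=3107603/427795 H=90023/13735] → run H
t=13: vr[E=700457/88105 G=3107603/427795 H=21435/2747] → run G
t=14: vr[E=700457/88105 H=21435/2747] → run H
t=15: vr[E=700457/88105] → run E
t=16: vr[E=871977/88105] → run E
t=17: (idle)
t=18: (idle)
t=19: (idle)
t=20: (idle)

completion order = B, D, G, H, E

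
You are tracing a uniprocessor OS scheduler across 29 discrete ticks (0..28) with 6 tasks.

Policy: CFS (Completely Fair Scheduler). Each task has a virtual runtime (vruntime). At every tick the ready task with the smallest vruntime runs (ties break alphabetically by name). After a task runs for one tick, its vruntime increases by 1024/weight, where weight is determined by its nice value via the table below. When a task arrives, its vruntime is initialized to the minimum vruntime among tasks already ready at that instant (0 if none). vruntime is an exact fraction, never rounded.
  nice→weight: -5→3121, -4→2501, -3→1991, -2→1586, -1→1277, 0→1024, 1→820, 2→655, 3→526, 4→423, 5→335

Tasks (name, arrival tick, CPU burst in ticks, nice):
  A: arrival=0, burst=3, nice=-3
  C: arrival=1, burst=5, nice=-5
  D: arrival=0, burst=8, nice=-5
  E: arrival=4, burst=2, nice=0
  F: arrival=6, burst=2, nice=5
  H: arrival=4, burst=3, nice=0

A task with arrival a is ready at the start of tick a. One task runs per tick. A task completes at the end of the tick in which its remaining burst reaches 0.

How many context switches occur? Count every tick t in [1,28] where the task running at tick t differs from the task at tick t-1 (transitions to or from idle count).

context switches = 21

t=0: vr[A=0 D=0] → run A
t=1: vr[A=1024/1991 C=0 D=0] → run C
t=2: vr[A=1024/1991 C=1024/3121 D=0] → run D
t=3: vr[A=1024/1991 C=1024/3121 D=1024/3121] → run C
t=4: vr[A=1024/1991 C=2048/3121 D=1024/3121 E=1024/3121 H=1024/3121] → run D
t=5: vr[A=1024/1991 C=2048/3121 D=2048/3121 E=1024/3121 H=1024/3121] → run E
t=6: vr[A=1024/1991 C=2048/3121 D=2048/3121 E=4145/3121 F=1024/3121 H=1024/3121] → run F
t=7: vr[A=1024/1991 C=2048/3121 D=2048/3121 E=4145/3121 F=3538944/1045535 H=1024/3121] → run H
t=8: vr[A=1024/1991 C=2048/3121 D=2048/3121 E=4145/3121 F=3538944/1045535 H=4145/3121] → run A
t=9: vr[A=2048/1991 C=2048/3121 D=2048/3121 E=4145/3121 F=3538944/1045535 H=4145/3121] → run C
t=10: vr[A=2048/1991 C=3072/3121 D=2048/3121 E=4145/3121 F=3538944/1045535 H=4145/3121] → run D
t=11: vr[A=2048/1991 C=3072/3121 D=3072/3121 E=4145/3121 F=3538944/1045535 H=4145/3121] → run C
t=12: vr[A=2048/1991 C=4096/3121 D=3072/3121 E=4145/3121 F=3538944/1045535 H=4145/3121] → run D
t=13: vr[A=2048/1991 C=4096/3121 D=4096/3121 E=4145/3121 F=3538944/1045535 H=4145/3121] → run A
t=14: vr[C=4096/3121 D=4096/3121 E=4145/3121 F=3538944/1045535 H=4145/3121] → run C
t=15: vr[D=4096/3121 E=4145/3121 F=3538944/1045535 H=4145/3121] → run D
t=16: vr[D=5120/3121 E=4145/3121 F=3538944/1045535 H=4145/3121] → run E
t=17: vr[D=5120/3121 F=3538944/1045535 H=4145/3121] → run H
t=18: vr[D=5120/3121 F=3538944/1045535 H=7266/3121] → run D
t=19: vr[D=6144/3121 F=3538944/1045535 H=7266/3121] → run D
t=20: vr[D=7168/3121 F=3538944/1045535 H=7266/3121] → run D
t=21: vr[F=3538944/1045535 H=7266/3121] → run H
t=22: vr[F=3538944/1045535] → run F
t=23: (idle)
t=24: (idle)
t=25: (idle)
t=26: (idle)
t=27: (idle)
t=28: (idle)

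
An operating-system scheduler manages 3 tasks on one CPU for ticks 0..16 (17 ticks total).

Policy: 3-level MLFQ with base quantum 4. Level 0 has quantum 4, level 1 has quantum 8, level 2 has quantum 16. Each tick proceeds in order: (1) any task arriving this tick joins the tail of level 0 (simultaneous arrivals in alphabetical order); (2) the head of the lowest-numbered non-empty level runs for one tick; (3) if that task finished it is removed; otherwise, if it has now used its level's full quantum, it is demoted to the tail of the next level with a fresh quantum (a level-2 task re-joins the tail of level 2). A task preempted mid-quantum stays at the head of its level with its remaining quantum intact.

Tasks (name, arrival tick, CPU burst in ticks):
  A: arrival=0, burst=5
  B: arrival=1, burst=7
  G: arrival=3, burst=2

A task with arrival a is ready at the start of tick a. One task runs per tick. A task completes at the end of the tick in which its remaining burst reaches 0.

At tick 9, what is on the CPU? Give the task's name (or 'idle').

running at tick 9 = G

t=0: L0/L1/L2 = A/-/- → run A
t=1: L0/L1/L2 = AB/-/- → run A
t=2: L0/L1/L2 = AB/-/- → run A
t=3: L0/L1/L2 = ABG/-/- → run A
t=4: L0/L1/L2 = BG/A/- → run B
t=5: L0/L1/L2 = BG/A/- → run B
t=6: L0/L1/L2 = BG/A/- → run B
t=7: L0/L1/L2 = BG/A/- → run B
t=8: L0/L1/L2 = G/AB/- → run G
t=9: L0/L1/L2 = G/AB/- → run G
t=10: L0/L1/L2 = -/AB/- → run A
t=11: L0/L1/L2 = -/B/- → run B
t=12: L0/L1/L2 = -/B/- → run B
t=13: L0/L1/L2 = -/B/- → run B
t=14: (idle)
t=15: (idle)
t=16: (idle)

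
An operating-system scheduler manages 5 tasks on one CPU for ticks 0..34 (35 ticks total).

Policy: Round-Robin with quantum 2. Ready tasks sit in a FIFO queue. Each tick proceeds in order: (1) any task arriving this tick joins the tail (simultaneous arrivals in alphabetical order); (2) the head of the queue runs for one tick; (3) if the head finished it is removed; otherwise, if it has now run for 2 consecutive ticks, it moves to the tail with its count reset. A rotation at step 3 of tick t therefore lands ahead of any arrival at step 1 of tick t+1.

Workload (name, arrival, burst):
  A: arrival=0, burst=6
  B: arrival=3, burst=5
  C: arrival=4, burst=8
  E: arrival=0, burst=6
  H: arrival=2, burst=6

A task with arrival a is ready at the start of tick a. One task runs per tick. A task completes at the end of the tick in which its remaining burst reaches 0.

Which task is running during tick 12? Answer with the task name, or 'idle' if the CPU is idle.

t=0: queue=[A,E] q_used=0 → run A
t=1: queue=[A,E] q_used=1 → run A
t=2: queue=[E,A,H] q_used=0 → run E
t=3: queue=[E,A,H,B] q_used=1 → run E
t=4: queue=[A,H,B,E,C] q_used=0 → run A
t=5: queue=[A,H,B,E,C] q_used=1 → run A
t=6: queue=[H,B,E,C,A] q_used=0 → run H
t=7: queue=[H,B,E,C,A] q_used=1 → run H
t=8: queue=[B,E,C,A,H] q_used=0 → run B
t=9: queue=[B,E,C,A,H] q_used=1 → run B
t=10: queue=[E,C,A,H,B] q_used=0 → run E
t=11: queue=[E,C,A,H,B] q_used=1 → run E
t=12: queue=[C,A,H,B,E] q_used=0 → run C
t=13: queue=[C,A,H,B,E] q_used=1 → run C
t=14: queue=[A,H,B,E,C] q_used=0 → run A
t=15: queue=[A,H,B,E,C] q_used=1 → run A
t=16: queue=[H,B,E,C] q_used=0 → run H
t=17: queue=[H,B,E,C] q_used=1 → run H
t=18: queue=[B,E,C,H] q_used=0 → run B
t=19: queue=[B,E,C,H] q_used=1 → run B
t=20: queue=[E,C,H,B] q_used=0 → run E
t=21: queue=[E,C,H,B] q_used=1 → run E
t=22: queue=[C,H,B] q_used=0 → run C
t=23: queue=[C,H,B] q_used=1 → run C
t=24: queue=[H,B,C] q_used=0 → run H
t=25: queue=[H,B,C] q_used=1 → run H
t=26: queue=[B,C] q_used=0 → run B
t=27: queue=[C] q_used=0 → run C
t=28: queue=[C] q_used=1 → run C
t=29: queue=[C] q_used=0 → run C
t=30: queue=[C] q_used=1 → run C
t=31: (idle)
t=32: (idle)
t=33: (idle)
t=34: (idle)

running at tick 12 = C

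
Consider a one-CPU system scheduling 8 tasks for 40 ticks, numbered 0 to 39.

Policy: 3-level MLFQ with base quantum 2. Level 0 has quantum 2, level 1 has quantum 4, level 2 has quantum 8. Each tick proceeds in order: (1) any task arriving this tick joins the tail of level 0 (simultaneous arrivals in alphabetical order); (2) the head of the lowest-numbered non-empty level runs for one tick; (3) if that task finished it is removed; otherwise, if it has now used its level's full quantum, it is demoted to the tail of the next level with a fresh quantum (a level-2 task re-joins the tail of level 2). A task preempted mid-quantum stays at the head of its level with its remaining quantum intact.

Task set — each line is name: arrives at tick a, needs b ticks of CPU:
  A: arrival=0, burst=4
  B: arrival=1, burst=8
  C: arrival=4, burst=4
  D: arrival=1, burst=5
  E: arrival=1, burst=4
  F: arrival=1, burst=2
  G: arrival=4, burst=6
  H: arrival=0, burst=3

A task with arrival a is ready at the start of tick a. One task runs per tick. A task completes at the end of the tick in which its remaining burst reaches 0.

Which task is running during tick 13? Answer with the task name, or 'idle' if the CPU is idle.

running at tick 13 = C

t=0: L0/L1/L2 = AH/-/- → run A
t=1: L0/L1/L2 = AHBDEF/-/- → run A
t=2: L0/L1/L2 = HBDEF/A/- → run H
t=3: L0/L1/L2 = HBDEF/A/- → run H
t=4: L0/L1/L2 = BDEFCG/AH/- → run B
t=5: L0/L1/L2 = BDEFCG/AH/- → run B
t=6: L0/L1/L2 = DEFCG/AHB/- → run D
t=7: L0/L1/L2 = DEFCG/AHB/- → run D
t=8: L0/L1/L2 = EFCG/AHBD/- → run E
t=9: L0/L1/L2 = EFCG/AHBD/- → run E
t=10: L0/L1/L2 = FCG/AHBDE/- → run F
t=11: L0/L1/L2 = FCG/AHBDE/- → run F
t=12: L0/L1/L2 = CG/AHBDE/- → run C
t=13: L0/L1/L2 = CG/AHBDE/- → run C
t=14: L0/L1/L2 = G/AHBDEC/- → run G
t=15: L0/L1/L2 = G/AHBDEC/- → run G
t=16: L0/L1/L2 = -/AHBDECG/- → run A
t=17: L0/L1/L2 = -/AHBDECG/- → run A
t=18: L0/L1/L2 = -/HBDECG/- → run H
t=19: L0/L1/L2 = -/BDECG/- → run B
t=20: L0/L1/L2 = -/BDECG/- → run B
t=21: L0/L1/L2 = -/BDECG/- → run B
t=22: L0/L1/L2 = -/BDECG/- → run B
t=23: L0/L1/L2 = -/DECG/B → run D
t=24: L0/L1/L2 = -/DECG/B → run D
t=25: L0/L1/L2 = -/DECG/B → run D
t=26: L0/L1/L2 = -/ECG/B → run E
t=27: L0/L1/L2 = -/ECG/B → run E
t=28: L0/L1/L2 = -/CG/B → run C
t=29: L0/L1/L2 = -/CG/B → run C
t=30: L0/L1/L2 = -/G/B → run G
t=31: L0/L1/L2 = -/G/B → run G
t=32: L0/L1/L2 = -/G/B → run G
t=33: L0/L1/L2 = -/G/B → run G
t=34: L0/L1/L2 = -/-/B → run B
t=35: L0/L1/L2 = -/-/B → run B
t=36: (idle)
t=37: (idle)
t=38: (idle)
t=39: (idle)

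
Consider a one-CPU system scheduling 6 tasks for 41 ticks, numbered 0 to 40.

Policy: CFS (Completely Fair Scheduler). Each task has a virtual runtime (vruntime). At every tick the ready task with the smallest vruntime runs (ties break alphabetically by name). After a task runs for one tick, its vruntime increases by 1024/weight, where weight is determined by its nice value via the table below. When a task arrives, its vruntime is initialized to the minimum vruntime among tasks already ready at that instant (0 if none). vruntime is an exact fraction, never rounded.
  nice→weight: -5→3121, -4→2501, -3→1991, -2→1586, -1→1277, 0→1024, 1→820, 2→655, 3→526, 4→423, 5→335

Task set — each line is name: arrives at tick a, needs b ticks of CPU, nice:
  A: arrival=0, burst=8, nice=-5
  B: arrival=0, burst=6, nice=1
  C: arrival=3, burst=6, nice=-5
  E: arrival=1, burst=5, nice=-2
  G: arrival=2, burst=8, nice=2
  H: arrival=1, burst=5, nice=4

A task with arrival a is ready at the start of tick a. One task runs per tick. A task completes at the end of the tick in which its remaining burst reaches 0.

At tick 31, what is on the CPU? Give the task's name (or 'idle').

t=0: vr[A=0 B=0] → run A
t=1: vr[A=1024/3121 B=0 E=0 H=0] → run B
t=2: vr[A=1024/3121 B=256/205 E=0 G=0 H=0] → run E
t=3: vr[A=1024/3121 B=256/205 C=0 E=512/793 G=0 H=0] → run C
t=4: vr[A=1024/3121 B=256/205 C=1024/3121 E=512/793 G=0 H=0] → run G
t=5: vr[A=1024/3121 B=256/205 C=1024/3121 E=512/793 G=1024/655 H=0] → run H
t=6: vr[A=1024/3121 B=256/205 C=1024/3121 E=512/793 G=1024/655 H=1024/423] → run A
t=7: vr[A=2048/3121 B=256/205 C=1024/3121 E=512/793 G=1024/655 H=1024/423] → run C
t=8: vr[A=2048/3121 B=256/205 C=2048/3121 E=512/793 G=1024/655 H=1024/423] → run E
t=9: vr[A=2048/3121 B=256/205 C=2048/3121 E=1024/793 G=1024/655 H=1024/423] → run A
t=10: vr[A=3072/3121 B=256/205 C=2048/3121 E=1024/793 G=1024/655 H=1024/423] → run C
t=11: vr[A=3072/3121 B=256/205 C=3072/3121 E=1024/793 G=1024/655 H=1024/423] → run A
t=12: vr[A=4096/3121 B=256/205 C=3072/3121 E=1024/793 G=1024/655 H=1024/423] → run C
t=13: vr[A=4096/3121 B=256/205 C=4096/3121 E=1024/793 G=1024/655 H=1024/423] → run B
t=14: vr[A=4096/3121 B=512/205 C=4096/3121 E=1024/793 G=1024/655 H=1024/423] → run E
t=15: vr[A=4096/3121 B=512/205 C=4096/3121 E=1536/793 G=1024/655 H=1024/423] → run A
t=16: vr[A=5120/3121 B=512/205 C=4096/3121 E=1536/793 G=1024/655 H=1024/423] → run C
t=17: vr[A=5120/3121 B=512/205 C=5120/3121 E=1536/793 G=1024/655 H=1024/423] → run G
t=18: vr[A=5120/3121 B=512/205 C=5120/3121 E=1536/793 G=2048/655 H=1024/423] → run A
t=19: vr[A=6144/3121 B=512/205 C=5120/3121 E=1536/793 G=2048/655 H=1024/423] → run C
t=20: vr[A=6144/3121 B=512/205 E=1536/793 G=2048/655 H=1024/423] → run E
t=21: vr[A=6144/3121 B=512/205 E=2048/793 G=2048/655 H=1024/423] → run A
t=22: vr[A=7168/3121 B=512/205 E=2048/793 G=2048/655 H=1024/423] → run A
t=23: vr[B=512/205 E=2048/793 G=2048/655 H=1024/423] → run H
t=24: vr[B=512/205 E=2048/793 G=2048/655 H=2048/423] → run B
t=25: vr[B=768/205 E=2048/793 G=2048/655 H=2048/423] → run E
t=26: vr[B=768/205 G=2048/655 H=2048/423] → run G
t=27: vr[B=768/205 G=3072/655 H=2048/423] → run B
t=28: vr[B=1024/205 G=3072/655 H=2048/423] → run G
t=29: vr[B=1024/205 G=4096/655 H=2048/423] → run H
t=30: vr[B=1024/205 G=4096/655 H=1024/141] → run B
t=31: vr[B=256/41 G=4096/655 H=1024/141] → run B
t=32: vr[G=4096/655 H=1024/141] → run G
t=33: vr[G=1024/131 H=1024/141] → run H
t=34: vr[G=1024/131 H=4096/423] → run G
t=35: vr[G=6144/655 H=4096/423] → run G
t=36: vr[G=7168/655 H=4096/423] → run H
t=37: vr[G=7168/655] → run G
t=38: (idle)
t=39: (idle)
t=40: (idle)

running at tick 31 = B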